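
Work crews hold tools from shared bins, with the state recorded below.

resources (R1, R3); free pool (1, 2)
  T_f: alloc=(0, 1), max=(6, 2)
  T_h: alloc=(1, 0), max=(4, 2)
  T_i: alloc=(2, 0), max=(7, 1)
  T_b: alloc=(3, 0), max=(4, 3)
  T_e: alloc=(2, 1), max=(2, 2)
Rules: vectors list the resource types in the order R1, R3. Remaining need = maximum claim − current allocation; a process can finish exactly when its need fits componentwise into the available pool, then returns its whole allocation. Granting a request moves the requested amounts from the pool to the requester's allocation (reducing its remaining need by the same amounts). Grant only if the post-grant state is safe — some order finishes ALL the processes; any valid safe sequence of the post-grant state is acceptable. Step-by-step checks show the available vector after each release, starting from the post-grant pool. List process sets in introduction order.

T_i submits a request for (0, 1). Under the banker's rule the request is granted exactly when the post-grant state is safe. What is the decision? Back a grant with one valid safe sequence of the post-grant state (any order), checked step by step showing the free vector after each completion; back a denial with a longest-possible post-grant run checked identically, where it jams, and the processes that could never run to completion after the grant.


DENY. Granting would leave the state unsafe.
Key observation: after T_e, T_h the pool peaks at (4, 2), and each blocked process is short somewhere: T_f on R1; T_i on R1; T_b on R3.
Pretend the grant happened; the run T_e, T_h goes as far as possible. Verifying each step:
  pool = (1, 1)
  T_e needs (0, 1) <= (1, 1) -> finishes; pool += (2, 1) = (3, 2)
  T_h needs (3, 2) <= (3, 2) -> finishes; pool += (1, 0) = (4, 2)
  T_f still needs (6, 1) but only (4, 2) is free — short on R1
  T_i still needs (5, 0) but only (4, 2) is free — short on R1
  T_b still needs (1, 3) but only (4, 2) is free — short on R3
Processes that could never finish after the grant: T_f, T_i and T_b.


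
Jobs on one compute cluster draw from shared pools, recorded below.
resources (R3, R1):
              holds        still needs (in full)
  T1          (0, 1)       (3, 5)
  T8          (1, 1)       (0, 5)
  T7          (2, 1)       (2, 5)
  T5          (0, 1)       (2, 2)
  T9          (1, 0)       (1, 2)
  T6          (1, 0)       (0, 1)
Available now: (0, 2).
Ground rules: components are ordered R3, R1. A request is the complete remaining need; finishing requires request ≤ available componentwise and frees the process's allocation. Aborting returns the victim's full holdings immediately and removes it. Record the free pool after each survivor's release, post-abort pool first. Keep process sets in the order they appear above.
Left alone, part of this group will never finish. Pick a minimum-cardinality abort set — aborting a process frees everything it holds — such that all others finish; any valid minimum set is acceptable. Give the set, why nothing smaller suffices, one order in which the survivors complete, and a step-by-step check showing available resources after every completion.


The answer: abort T8 and T7.
Key observation: the deadlocked T1 becomes finishable only because T8 and T7 released (3, 2); it completes at step 3 below.
No one abort is enough; case by case: T1 alone leaves T8 blocked (short on R1); T8 alone leaves T1 blocked (short on R1); T7 alone leaves T1 blocked (short on R1); T5 alone leaves T1 blocked (short on R3 and R1); T9 alone leaves T1 blocked (short on R3 and R1); T6 alone leaves T1 blocked (short on R3 and R1).
One survivor order: T5, T9, T1, T6. Verifying each step (post-abort pool first):
  pool = (3, 4)
  run T5 (needs (2, 2), free (3, 4)); after release of (0, 1) the pool is (3, 5)
  run T9 (needs (1, 2), free (3, 5)); after release of (1, 0) the pool is (4, 5)
  run T1 (needs (3, 5), free (4, 5)); after release of (0, 1) the pool is (4, 6)
  run T6 (needs (0, 1), free (4, 6)); after release of (1, 0) the pool is (5, 6)


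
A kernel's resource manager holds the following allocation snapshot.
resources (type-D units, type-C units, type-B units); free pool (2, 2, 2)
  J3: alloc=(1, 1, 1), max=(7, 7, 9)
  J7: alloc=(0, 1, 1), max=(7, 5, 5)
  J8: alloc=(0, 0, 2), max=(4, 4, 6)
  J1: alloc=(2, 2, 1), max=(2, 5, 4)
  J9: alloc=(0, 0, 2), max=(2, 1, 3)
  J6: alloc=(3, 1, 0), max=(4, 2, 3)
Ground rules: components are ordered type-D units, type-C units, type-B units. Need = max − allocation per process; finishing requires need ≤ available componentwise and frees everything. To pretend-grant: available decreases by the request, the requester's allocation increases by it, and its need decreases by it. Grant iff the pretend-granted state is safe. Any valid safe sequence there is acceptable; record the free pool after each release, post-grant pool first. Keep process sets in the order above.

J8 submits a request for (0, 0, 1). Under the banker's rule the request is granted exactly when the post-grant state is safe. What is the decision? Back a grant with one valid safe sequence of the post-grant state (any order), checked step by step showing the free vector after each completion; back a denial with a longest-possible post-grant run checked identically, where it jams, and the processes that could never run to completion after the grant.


GRANT — the state after the grant stays safe, e.g. via J9, J6, J1, J7, J8, J3.
Key observation: with (2, 2, 1) left after the transfer, J9 can run at once — the state stays safe.
Step-by-step check of the post-grant state:
  pool = (2, 2, 1)
  J9: need (2, 1, 1) fits (2, 2, 1); releases (0, 0, 2), pool now (2, 2, 3)
  J6: need (1, 1, 3) fits (2, 2, 3); releases (3, 1, 0), pool now (5, 3, 3)
  J1: need (0, 3, 3) fits (5, 3, 3); releases (2, 2, 1), pool now (7, 5, 4)
  J7: need (7, 4, 4) fits (7, 5, 4); releases (0, 1, 1), pool now (7, 6, 5)
  J8: need (4, 4, 3) fits (7, 6, 5); releases (0, 0, 3), pool now (7, 6, 8)
  J3: need (6, 6, 8) fits (7, 6, 8); releases (1, 1, 1), pool now (8, 7, 9)


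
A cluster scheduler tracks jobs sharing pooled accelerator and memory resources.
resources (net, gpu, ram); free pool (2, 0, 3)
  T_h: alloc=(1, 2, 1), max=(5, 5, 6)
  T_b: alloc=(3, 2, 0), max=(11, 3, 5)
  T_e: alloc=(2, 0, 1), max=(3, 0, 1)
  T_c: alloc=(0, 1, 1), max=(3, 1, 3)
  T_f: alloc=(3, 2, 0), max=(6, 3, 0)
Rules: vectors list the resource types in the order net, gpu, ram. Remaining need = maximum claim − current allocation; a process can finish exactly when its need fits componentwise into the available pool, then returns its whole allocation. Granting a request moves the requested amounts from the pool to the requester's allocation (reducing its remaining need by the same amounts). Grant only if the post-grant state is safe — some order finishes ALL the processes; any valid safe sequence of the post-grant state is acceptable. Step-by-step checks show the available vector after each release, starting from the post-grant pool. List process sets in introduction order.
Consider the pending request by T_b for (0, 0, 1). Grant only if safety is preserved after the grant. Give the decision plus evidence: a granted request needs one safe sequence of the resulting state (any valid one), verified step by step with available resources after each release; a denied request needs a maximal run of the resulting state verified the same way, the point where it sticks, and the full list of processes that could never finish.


DENY — the pretend-granted state is unsafe.
Key observation: after T_e, T_c, T_f the pool peaks at (7, 3, 4), and each blocked process is short somewhere: T_h on ram; T_b on net.
Pretend the grant happened; the run T_e, T_c, T_f goes as far as possible. Verifying each step:
  pool = (2, 0, 2)
  T_e needs (1, 0, 0) <= (2, 0, 2) -> finishes; pool += (2, 0, 1) = (4, 0, 3)
  T_c needs (3, 0, 2) <= (4, 0, 3) -> finishes; pool += (0, 1, 1) = (4, 1, 4)
  T_f needs (3, 1, 0) <= (4, 1, 4) -> finishes; pool += (3, 2, 0) = (7, 3, 4)
  T_h cannot run: need (4, 3, 5) vs free (7, 3, 4) (insufficient ram)
  T_b cannot run: need (8, 1, 4) vs free (7, 3, 4) (insufficient net)
Had the request been granted, T_h and T_b could never finish.


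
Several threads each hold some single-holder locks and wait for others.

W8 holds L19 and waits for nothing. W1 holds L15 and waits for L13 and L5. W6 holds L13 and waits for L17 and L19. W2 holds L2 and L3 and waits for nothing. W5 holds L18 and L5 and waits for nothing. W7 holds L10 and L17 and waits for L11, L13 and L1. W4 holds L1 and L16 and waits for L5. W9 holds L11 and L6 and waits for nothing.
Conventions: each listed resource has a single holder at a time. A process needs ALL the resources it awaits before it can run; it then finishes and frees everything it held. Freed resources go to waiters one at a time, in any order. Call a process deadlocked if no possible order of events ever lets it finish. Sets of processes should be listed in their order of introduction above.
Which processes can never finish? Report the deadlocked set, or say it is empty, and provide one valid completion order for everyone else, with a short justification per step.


The deadlocked set is W1, W6 and W7.
Key observation: W6 -> W7 -> W6 is a circular wait — nothing in it can go first; W1 waits into the deadlock from upstream.
The rest can finish in the order W8, W2, W9, W5, W4.
Walking it through:
  run W8 (it waits on nothing); releases L19
  run W2 (it waits on nothing); releases L2 and L3
  run W9 (it waits on nothing); releases L11 and L6
  run W5 (it waits on nothing); releases L18 and L5
  W4 waits on L5 — all released -> runs and releases L1 and L16


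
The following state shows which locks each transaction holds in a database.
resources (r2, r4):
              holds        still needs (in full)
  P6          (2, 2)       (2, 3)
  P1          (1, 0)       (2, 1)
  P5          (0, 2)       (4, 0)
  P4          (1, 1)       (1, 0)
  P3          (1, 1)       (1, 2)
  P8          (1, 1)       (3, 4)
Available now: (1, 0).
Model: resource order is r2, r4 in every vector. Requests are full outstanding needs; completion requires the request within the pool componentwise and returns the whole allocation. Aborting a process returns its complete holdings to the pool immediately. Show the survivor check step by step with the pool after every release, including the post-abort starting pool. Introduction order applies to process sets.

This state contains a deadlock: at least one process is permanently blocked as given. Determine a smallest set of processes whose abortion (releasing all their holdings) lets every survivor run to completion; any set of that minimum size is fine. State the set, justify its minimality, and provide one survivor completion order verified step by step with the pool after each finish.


Minimum abort set: P3.
Key observation: P5 could never have finished before the abort; with (1, 1) returned by P3, it fits at step 3.
Minimality: the empty abort set fails — the state is deadlocked as it stands.
One survivor order: P4, P1, P5, P6, P8. Step-by-step check (post-abort pool first):
  pool = (2, 1)
  P4: need (1, 0) fits (2, 1); releases (1, 1), pool now (3, 2)
  P1: need (2, 1) fits (3, 2); releases (1, 0), pool now (4, 2)
  P5: need (4, 0) fits (4, 2); releases (0, 2), pool now (4, 4)
  P6: need (2, 3) fits (4, 4); releases (2, 2), pool now (6, 6)
  P8: need (3, 4) fits (6, 6); releases (1, 1), pool now (7, 7)


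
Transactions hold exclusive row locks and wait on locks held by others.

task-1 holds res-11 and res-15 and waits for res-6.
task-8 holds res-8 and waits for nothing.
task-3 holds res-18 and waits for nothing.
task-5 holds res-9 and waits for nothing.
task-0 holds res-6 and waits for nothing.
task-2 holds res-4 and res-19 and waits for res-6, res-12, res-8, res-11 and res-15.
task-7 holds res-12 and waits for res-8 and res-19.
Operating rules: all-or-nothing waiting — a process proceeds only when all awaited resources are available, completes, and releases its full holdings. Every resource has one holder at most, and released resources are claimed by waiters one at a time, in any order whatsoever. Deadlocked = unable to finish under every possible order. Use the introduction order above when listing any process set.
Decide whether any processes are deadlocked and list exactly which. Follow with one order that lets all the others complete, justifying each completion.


The deadlocked set is task-2 and task-7.
Key observation: nobody on the ring task-2 -> task-7 -> task-2 can start until another member finishes, which never happens; no other process is dragged down with it.
A valid finishing order for the others: task-0, task-1, task-3, task-5, task-8.
Check, step by step:
  task-0: no waits; runs immediately, freeing res-6
  task-1 waits on res-6 — all released -> runs and releases res-11 and res-15
  task-3: no waits; runs immediately, freeing res-18
  task-5: no waits; runs immediately, freeing res-9
  task-8: no waits; runs immediately, freeing res-8


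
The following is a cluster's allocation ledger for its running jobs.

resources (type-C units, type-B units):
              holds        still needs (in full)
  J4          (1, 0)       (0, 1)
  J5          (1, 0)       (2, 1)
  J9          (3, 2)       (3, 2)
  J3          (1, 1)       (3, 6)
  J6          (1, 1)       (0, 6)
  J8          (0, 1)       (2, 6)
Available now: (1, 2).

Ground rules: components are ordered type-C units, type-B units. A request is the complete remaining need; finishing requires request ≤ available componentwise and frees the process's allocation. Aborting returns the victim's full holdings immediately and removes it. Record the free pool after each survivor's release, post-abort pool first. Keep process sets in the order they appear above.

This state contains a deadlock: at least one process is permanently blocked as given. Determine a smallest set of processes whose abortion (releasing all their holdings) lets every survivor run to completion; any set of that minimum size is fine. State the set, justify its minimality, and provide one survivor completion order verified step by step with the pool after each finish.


Minimum abort set: J6 and J8.
Key observation: before aborting J6 and J8, J3 was permanently blocked — no order could ever run it; afterwards it completes at step 4.
Minimality, checking each single-abort alternative: J4 alone leaves J3 blocked (short on type-B units); J5 alone leaves J3 blocked (short on type-B units); J9 alone leaves J3 blocked (short on type-B units); J3 alone leaves J6 blocked (short on type-B units); J6 alone leaves J3 blocked (short on type-B units); J8 alone leaves J3 blocked (short on type-B units).
One survivor order: J5, J4, J9, J3. Check, step by step (post-abort pool first):
  pool = (2, 4)
  J5 needs (2, 1) <= (2, 4) -> finishes; pool += (1, 0) = (3, 4)
  J4 needs (0, 1) <= (3, 4) -> finishes; pool += (1, 0) = (4, 4)
  J9 needs (3, 2) <= (4, 4) -> finishes; pool += (3, 2) = (7, 6)
  J3 needs (3, 6) <= (7, 6) -> finishes; pool += (1, 1) = (8, 7)


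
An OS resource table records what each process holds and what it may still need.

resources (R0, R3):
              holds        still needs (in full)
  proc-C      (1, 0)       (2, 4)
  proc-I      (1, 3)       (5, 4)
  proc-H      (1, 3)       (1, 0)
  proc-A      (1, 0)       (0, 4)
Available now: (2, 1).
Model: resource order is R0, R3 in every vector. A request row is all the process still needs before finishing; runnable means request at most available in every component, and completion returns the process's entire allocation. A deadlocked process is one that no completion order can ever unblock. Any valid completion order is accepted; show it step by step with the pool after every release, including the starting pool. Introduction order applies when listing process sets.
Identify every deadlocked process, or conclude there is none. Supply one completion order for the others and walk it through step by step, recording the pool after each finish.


The deadlocked set is empty.
Key observation: proc-H can run right away; the returned allocation unlocks the remaining processes in turn.
A valid finishing order for the others: proc-H, proc-C, proc-A, proc-I. Check, step by step:
  pool = (2, 1)
  run proc-H (needs (1, 0), free (2, 1)); after release of (1, 3) the pool is (3, 4)
  run proc-C (needs (2, 4), free (3, 4)); after release of (1, 0) the pool is (4, 4)
  run proc-A (needs (0, 4), free (4, 4)); after release of (1, 0) the pool is (5, 4)
  run proc-I (needs (5, 4), free (5, 4)); after release of (1, 3) the pool is (6, 7)


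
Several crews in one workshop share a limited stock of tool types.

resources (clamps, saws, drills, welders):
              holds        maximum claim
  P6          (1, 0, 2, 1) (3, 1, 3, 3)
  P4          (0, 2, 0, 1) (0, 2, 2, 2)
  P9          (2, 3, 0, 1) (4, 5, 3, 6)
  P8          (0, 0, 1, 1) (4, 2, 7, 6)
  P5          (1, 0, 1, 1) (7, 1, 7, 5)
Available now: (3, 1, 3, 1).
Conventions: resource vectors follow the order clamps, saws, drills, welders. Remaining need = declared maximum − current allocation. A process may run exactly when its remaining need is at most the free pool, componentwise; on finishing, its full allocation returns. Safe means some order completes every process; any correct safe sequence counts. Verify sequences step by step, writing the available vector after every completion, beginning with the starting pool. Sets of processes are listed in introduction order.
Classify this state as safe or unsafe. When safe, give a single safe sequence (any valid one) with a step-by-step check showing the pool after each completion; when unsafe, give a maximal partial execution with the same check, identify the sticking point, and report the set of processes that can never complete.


The state is UNSAFE.
Key observation: no order helps: past P4, P6, the free pool tops out at (4, 3, 5, 3), below what each blocked process needs in welders.
A maximal execution: P4, P6 — then nothing else fits. Step-by-step check:
  pool = (3, 1, 3, 1)
  P4: need (0, 0, 2, 1) fits (3, 1, 3, 1); releases (0, 2, 0, 1), pool now (3, 3, 3, 2)
  P6: need (2, 1, 1, 2) fits (3, 3, 3, 2); releases (1, 0, 2, 1), pool now (4, 3, 5, 3)
  P9 still needs (2, 2, 3, 5) but only (4, 3, 5, 3) is free — short on welders
  P8 still needs (4, 2, 6, 5) but only (4, 3, 5, 3) is free — short on drills and welders
  P5 still needs (6, 1, 6, 4) but only (4, 3, 5, 3) is free — short on clamps, drills and welders
Permanently blocked: P9, P8 and P5.


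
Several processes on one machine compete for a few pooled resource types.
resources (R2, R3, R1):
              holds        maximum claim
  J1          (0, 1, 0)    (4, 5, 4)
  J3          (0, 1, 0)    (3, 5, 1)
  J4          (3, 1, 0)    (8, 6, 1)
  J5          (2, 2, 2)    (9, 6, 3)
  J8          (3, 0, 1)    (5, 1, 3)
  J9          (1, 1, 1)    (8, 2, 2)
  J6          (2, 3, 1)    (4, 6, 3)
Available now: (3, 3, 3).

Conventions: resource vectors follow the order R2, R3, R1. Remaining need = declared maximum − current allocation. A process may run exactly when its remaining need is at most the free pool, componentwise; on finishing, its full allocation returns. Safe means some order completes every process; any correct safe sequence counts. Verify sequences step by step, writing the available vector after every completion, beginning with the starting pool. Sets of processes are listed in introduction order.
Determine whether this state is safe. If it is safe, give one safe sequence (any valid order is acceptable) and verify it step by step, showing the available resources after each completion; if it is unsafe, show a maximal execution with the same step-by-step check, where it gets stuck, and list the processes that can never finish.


SAFE. One safe sequence: J6, J4, J9, J1, J5, J3, J8.
Key observation: J6 is the earliest step where a requested resource binds exactly: need (2, 3, 2), pool (3, 3, 3) at its turn.
Step-by-step check:
  pool = (3, 3, 3)
  J6 needs (2, 3, 2) <= (3, 3, 3) -> finishes; pool += (2, 3, 1) = (5, 6, 4)
  J4 needs (5, 5, 1) <= (5, 6, 4) -> finishes; pool += (3, 1, 0) = (8, 7, 4)
  J9 needs (7, 1, 1) <= (8, 7, 4) -> finishes; pool += (1, 1, 1) = (9, 8, 5)
  J1 needs (4, 4, 4) <= (9, 8, 5) -> finishes; pool += (0, 1, 0) = (9, 9, 5)
  J5 needs (7, 4, 1) <= (9, 9, 5) -> finishes; pool += (2, 2, 2) = (11, 11, 7)
  J3 needs (3, 4, 1) <= (11, 11, 7) -> finishes; pool += (0, 1, 0) = (11, 12, 7)
  J8 needs (2, 1, 2) <= (11, 12, 7) -> finishes; pool += (3, 0, 1) = (14, 12, 8)


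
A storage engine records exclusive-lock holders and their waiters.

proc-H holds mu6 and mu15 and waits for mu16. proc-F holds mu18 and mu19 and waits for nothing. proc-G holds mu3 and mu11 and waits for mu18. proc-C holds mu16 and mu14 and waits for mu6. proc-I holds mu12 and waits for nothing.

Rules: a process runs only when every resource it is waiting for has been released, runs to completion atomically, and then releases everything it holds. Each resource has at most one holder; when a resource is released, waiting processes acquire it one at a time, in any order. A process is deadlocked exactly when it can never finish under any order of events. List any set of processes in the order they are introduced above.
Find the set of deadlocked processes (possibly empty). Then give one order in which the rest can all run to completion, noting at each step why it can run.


Deadlocked: proc-H and proc-C.
Key observation: nobody on the ring proc-H -> proc-C -> proc-H can start until another member finishes, which never happens; no other process is dragged down with it.
A valid finishing order for the others: proc-F, proc-G, proc-I.
Check, step by step:
  proc-F waits on nothing -> runs at once and releases mu18 and mu19
  run proc-G (all its waits — mu18 — are resolved); releases mu3 and mu11
  proc-I waits on nothing -> runs at once and releases mu12


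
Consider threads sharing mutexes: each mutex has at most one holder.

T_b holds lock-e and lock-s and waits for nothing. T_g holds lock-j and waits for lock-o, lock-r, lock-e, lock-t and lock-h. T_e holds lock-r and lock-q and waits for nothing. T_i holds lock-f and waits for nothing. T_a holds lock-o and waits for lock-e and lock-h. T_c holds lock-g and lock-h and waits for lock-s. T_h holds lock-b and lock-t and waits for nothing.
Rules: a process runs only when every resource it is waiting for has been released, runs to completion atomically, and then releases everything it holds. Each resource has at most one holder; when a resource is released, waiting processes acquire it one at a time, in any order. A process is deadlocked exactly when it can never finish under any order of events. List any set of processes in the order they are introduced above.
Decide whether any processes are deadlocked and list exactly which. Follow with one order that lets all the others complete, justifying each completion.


Nothing here is deadlocked.
Key observation: all waits point, directly or indirectly, at processes that can finish, so nothing is permanently blocked.
A valid finishing order for the others: T_i, T_b, T_h, T_c, T_a, T_e, T_g.
Step-by-step check:
  run T_i (it waits on nothing); releases lock-f
  run T_b (it waits on nothing); releases lock-e and lock-s
  run T_h (it waits on nothing); releases lock-b and lock-t
  T_c waits on lock-s — all released -> runs and releases lock-g and lock-h
  T_a waits on lock-e and lock-h — all released -> runs and releases lock-o
  run T_e (it waits on nothing); releases lock-r and lock-q
  T_g waits on lock-o, lock-r, lock-e, lock-t and lock-h — all released -> runs and releases lock-j


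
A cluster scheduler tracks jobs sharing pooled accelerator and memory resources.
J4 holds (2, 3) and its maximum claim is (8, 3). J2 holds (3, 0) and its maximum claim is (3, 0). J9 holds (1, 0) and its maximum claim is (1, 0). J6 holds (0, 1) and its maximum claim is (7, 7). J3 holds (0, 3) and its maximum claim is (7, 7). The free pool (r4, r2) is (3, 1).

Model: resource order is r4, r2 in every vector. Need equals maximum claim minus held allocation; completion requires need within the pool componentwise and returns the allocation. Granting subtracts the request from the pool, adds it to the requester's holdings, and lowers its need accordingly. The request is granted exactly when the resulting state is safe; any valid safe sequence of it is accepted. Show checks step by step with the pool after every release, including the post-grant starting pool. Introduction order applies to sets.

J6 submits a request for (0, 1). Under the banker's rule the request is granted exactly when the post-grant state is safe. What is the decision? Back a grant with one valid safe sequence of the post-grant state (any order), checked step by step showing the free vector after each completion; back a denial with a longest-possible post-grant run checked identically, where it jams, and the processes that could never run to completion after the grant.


DENY: after the grant no complete ordering would exist.
Key observation: J9, J2, J4 can finish, but then (9, 3) is all there is, and the blocked group's r2 demands exceed it.
On the post-grant state, J9, J2, J4 is a maximal run — nothing extends it. Verifying each step:
  pool = (3, 0)
  run J9 (needs (0, 0), free (3, 0)); after release of (1, 0) the pool is (4, 0)
  run J2 (needs (0, 0), free (4, 0)); after release of (3, 0) the pool is (7, 0)
  run J4 (needs (6, 0), free (7, 0)); after release of (2, 3) the pool is (9, 3)
  J6 still needs (7, 5) but only (9, 3) is free — short on r2
  J3 still needs (7, 4) but only (9, 3) is free — short on r2
Had the request been granted, J6 and J3 could never finish.


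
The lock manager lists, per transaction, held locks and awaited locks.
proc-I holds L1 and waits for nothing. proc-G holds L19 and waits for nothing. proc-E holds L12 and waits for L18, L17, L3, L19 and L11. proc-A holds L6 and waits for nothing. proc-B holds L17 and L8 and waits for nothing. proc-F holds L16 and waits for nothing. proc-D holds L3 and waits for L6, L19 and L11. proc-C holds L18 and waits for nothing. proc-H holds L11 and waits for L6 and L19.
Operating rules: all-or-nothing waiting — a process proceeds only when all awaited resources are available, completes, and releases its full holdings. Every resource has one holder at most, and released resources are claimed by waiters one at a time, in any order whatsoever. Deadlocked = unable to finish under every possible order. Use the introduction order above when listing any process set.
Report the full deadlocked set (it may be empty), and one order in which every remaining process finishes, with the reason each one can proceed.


The deadlocked set is empty.
Key observation: there is no circular wait here — follow any chain and it reaches a process that is free to run now.
The rest can finish in the order proc-G, proc-A, proc-C, proc-H, proc-I, proc-F, proc-B, proc-D, proc-E.
Walking it through:
  run proc-G (it waits on nothing); releases L19
  run proc-A (it waits on nothing); releases L6
  run proc-C (it waits on nothing); releases L18
  run proc-H (all its waits — L6 and L19 — are resolved); releases L11
  run proc-I (it waits on nothing); releases L1
  run proc-F (it waits on nothing); releases L16
  run proc-B (it waits on nothing); releases L17 and L8
  run proc-D (all its waits — L6, L19 and L11 — are resolved); releases L3
  run proc-E (all its waits — L18, L17, L3, L19 and L11 — are resolved); releases L12


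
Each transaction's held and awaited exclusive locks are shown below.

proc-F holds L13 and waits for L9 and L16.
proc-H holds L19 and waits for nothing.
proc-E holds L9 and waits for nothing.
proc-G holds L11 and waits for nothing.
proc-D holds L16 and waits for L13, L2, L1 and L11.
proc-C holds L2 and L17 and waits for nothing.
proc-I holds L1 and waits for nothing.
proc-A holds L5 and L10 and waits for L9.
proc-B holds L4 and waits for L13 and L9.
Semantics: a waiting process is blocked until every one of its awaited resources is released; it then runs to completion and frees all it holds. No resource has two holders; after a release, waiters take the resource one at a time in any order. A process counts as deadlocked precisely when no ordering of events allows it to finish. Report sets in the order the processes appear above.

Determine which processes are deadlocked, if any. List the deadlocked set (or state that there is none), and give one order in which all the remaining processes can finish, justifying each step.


The deadlocked set is proc-F, proc-D and proc-B.
Key observation: the wait chain closes on itself along proc-F -> proc-D -> proc-F; proc-B waits into the deadlock from upstream.
A valid finishing order for the others: proc-E, proc-A, proc-C, proc-H, proc-I, proc-G.
Check, step by step:
  run proc-E (it waits on nothing); releases L9
  proc-A: everything it awaited (L9) is free; runs, freeing L5 and L10
  run proc-C (it waits on nothing); releases L2 and L17
  run proc-H (it waits on nothing); releases L19
  run proc-I (it waits on nothing); releases L1
  run proc-G (it waits on nothing); releases L11


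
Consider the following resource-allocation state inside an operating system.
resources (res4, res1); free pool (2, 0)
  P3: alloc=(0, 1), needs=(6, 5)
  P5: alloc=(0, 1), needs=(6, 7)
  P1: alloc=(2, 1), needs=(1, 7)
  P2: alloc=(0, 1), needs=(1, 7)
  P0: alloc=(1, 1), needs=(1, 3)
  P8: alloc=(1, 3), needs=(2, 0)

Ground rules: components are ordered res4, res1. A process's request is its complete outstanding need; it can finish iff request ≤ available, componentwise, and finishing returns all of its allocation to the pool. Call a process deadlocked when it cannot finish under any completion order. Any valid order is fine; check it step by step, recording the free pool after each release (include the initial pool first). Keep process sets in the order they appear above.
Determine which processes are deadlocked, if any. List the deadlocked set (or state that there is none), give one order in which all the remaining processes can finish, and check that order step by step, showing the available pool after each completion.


Deadlocked: P3, P5, P1 and P2.
Key observation: once P8, P0 finish, the pool peaks at (4, 4) — and every remaining process still needs more res1 than that.
The rest can finish in the order P8, P0. Check, step by step:
  pool = (2, 0)
  P8 needs (2, 0) <= (2, 0) -> finishes; pool += (1, 3) = (3, 3)
  P0 needs (1, 3) <= (3, 3) -> finishes; pool += (1, 1) = (4, 4)
The stuck group stays short no matter what:
  blocked: P3 wants (6, 5), pool (4, 4) — not enough res4 and res1
  blocked: P5 wants (6, 7), pool (4, 4) — not enough res4 and res1
  blocked: P1 wants (1, 7), pool (4, 4) — not enough res1
  blocked: P2 wants (1, 7), pool (4, 4) — not enough res1


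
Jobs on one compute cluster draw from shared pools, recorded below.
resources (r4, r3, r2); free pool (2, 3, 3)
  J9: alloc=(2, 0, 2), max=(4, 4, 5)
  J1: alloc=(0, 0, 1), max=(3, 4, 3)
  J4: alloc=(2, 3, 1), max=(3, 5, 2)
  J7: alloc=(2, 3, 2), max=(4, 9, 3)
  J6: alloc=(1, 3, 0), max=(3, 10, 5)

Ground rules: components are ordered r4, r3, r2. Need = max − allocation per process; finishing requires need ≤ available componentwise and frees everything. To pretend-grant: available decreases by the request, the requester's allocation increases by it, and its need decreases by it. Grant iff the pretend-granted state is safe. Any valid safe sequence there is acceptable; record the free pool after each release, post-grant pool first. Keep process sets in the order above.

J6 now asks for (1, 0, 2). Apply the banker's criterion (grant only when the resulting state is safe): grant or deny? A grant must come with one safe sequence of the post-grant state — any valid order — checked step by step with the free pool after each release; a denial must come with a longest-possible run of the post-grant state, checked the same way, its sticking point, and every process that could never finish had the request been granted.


GRANT: granting preserves safety; a valid post-grant sequence is J4, J7, J9, J1, J6.
Key observation: after the grant the pool drops to (1, 3, 1), which still lets J4 finish first and unwind the rest.
Step-by-step check of the post-grant state:
  pool = (1, 3, 1)
  J4: need (1, 2, 1) fits (1, 3, 1); releases (2, 3, 1), pool now (3, 6, 2)
  J7: need (2, 6, 1) fits (3, 6, 2); releases (2, 3, 2), pool now (5, 9, 4)
  J9: need (2, 4, 3) fits (5, 9, 4); releases (2, 0, 2), pool now (7, 9, 6)
  J1: need (3, 4, 2) fits (7, 9, 6); releases (0, 0, 1), pool now (7, 9, 7)
  J6: need (1, 7, 3) fits (7, 9, 7); releases (2, 3, 2), pool now (9, 12, 9)


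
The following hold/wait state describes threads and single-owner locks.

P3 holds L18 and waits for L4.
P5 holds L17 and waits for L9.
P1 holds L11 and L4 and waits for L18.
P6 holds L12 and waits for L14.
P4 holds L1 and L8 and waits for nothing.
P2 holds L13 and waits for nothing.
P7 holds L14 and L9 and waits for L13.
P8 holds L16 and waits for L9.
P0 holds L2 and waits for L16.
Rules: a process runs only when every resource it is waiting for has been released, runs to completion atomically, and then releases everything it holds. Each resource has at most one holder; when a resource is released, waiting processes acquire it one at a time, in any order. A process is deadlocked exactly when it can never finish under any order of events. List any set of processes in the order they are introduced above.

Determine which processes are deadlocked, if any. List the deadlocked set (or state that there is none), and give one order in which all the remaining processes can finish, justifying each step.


Deadlocked set: P3 and P1.
Key observation: along P3 -> P1 -> P3, each member waits on what the next one holds — a deadlock; no other process is dragged down with it.
One completion order for the rest: P2, P4, P7, P8, P6, P0, P5.
Check, step by step:
  P2: no waits; runs immediately, freeing L13
  P4: no waits; runs immediately, freeing L1 and L8
  P7: everything it awaited (L13) is free; runs, freeing L14 and L9
  P8: everything it awaited (L9) is free; runs, freeing L16
  P6: everything it awaited (L14) is free; runs, freeing L12
  P0: everything it awaited (L16) is free; runs, freeing L2
  P5: everything it awaited (L9) is free; runs, freeing L17


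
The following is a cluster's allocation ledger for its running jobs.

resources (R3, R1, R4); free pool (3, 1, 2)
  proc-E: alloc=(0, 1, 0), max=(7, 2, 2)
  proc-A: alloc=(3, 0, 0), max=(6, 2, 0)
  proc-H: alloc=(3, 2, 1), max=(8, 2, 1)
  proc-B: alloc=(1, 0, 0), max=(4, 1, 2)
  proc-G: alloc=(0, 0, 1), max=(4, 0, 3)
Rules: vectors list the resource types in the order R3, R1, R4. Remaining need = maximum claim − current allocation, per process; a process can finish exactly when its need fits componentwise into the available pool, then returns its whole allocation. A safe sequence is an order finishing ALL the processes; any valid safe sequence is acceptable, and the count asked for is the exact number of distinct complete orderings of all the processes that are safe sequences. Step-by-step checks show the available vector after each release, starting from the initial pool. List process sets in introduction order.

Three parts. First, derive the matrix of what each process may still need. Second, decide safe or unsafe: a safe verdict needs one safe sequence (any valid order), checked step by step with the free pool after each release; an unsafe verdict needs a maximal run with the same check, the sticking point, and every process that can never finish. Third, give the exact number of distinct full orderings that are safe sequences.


(1) Outstanding need per process (order R3, R1, R4):
  proc-E: (7, 1, 2)
  proc-A: (3, 2, 0)
  proc-H: (5, 0, 0)
  proc-B: (3, 1, 2)
  proc-G: (4, 0, 2)
(2) UNSAFE — no complete ordering exists.
Key observation: after proc-B, proc-G the pool peaks at (4, 1, 3), and each blocked process is short somewhere: proc-E on R3; proc-A on R1; proc-H on R3.
Going as far as possible: proc-B, proc-G; after that, nothing fits. Step-by-step check:
  pool = (3, 1, 2)
  proc-B: need (3, 1, 2) fits (3, 1, 2); releases (1, 0, 0), pool now (4, 1, 2)
  proc-G: need (4, 0, 2) fits (4, 1, 2); releases (0, 0, 1), pool now (4, 1, 3)
  blocked: proc-E wants (7, 1, 2), pool (4, 1, 3) — not enough R3
  blocked: proc-A wants (3, 2, 0), pool (4, 1, 3) — not enough R1
  blocked: proc-H wants (5, 0, 0), pool (4, 1, 3) — not enough R3
Processes that can never finish: proc-E, proc-A and proc-H.
(3) The exact count: 0 of the possible complete orderings are safe sequences.


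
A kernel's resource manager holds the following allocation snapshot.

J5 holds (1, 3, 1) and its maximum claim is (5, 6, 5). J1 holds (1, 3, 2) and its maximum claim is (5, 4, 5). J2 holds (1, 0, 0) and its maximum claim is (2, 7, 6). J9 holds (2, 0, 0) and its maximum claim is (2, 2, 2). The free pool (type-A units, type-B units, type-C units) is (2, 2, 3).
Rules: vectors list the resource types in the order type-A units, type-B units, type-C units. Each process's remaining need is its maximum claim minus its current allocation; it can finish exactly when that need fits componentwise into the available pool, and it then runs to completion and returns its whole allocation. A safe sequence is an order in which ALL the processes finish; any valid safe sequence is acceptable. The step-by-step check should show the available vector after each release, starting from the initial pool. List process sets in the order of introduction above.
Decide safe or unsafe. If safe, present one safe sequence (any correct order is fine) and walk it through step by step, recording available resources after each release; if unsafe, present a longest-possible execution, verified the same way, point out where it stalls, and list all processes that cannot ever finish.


SAFE — a valid safe sequence is J9, J1, J5, J2.
Key observation: the order's first zero-slack moment is J9 ((0, 2, 2) needed, (2, 2, 3) free — a requested resource with nothing to spare).
Walking it through:
  pool = (2, 2, 3)
  run J9 (needs (0, 2, 2), free (2, 2, 3)); after release of (2, 0, 0) the pool is (4, 2, 3)
  run J1 (needs (4, 1, 3), free (4, 2, 3)); after release of (1, 3, 2) the pool is (5, 5, 5)
  run J5 (needs (4, 3, 4), free (5, 5, 5)); after release of (1, 3, 1) the pool is (6, 8, 6)
  run J2 (needs (1, 7, 6), free (6, 8, 6)); after release of (1, 0, 0) the pool is (7, 8, 6)


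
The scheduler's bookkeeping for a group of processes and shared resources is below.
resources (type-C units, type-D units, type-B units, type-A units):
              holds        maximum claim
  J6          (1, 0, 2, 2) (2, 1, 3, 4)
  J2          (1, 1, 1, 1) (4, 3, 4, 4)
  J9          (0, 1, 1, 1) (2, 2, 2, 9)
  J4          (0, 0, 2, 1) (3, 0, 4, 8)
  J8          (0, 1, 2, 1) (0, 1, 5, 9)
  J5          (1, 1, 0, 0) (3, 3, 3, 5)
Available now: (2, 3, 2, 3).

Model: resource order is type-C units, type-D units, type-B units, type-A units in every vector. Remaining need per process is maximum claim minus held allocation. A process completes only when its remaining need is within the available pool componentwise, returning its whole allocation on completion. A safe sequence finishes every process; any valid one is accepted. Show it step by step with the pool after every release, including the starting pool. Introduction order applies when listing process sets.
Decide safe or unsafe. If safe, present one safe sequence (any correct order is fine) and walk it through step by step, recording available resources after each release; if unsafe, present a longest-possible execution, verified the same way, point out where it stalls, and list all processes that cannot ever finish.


UNSAFE.
Key observation: even finishing J6, J5, J2 leaves just (5, 5, 5, 6) free — too little type-A units for any of the remaining processes.
The run J6, J5, J2 cannot be extended any further. Step-by-step check:
  pool = (2, 3, 2, 3)
  J6: need (1, 1, 1, 2) fits (2, 3, 2, 3); releases (1, 0, 2, 2), pool now (3, 3, 4, 5)
  J5: need (2, 2, 3, 5) fits (3, 3, 4, 5); releases (1, 1, 0, 0), pool now (4, 4, 4, 5)
  J2: need (3, 2, 3, 3) fits (4, 4, 4, 5); releases (1, 1, 1, 1), pool now (5, 5, 5, 6)
  J9 still needs (2, 1, 1, 8) but only (5, 5, 5, 6) is free — short on type-A units
  J4 still needs (3, 0, 2, 7) but only (5, 5, 5, 6) is free — short on type-A units
  J8 still needs (0, 0, 3, 8) but only (5, 5, 5, 6) is free — short on type-A units
Permanently blocked: J9, J4 and J8.
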